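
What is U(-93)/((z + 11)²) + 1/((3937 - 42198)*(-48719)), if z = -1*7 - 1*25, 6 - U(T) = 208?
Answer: -376535606677/822040607619 ≈ -0.45805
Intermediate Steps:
U(T) = -202 (U(T) = 6 - 1*208 = 6 - 208 = -202)
z = -32 (z = -7 - 25 = -32)
U(-93)/((z + 11)²) + 1/((3937 - 42198)*(-48719)) = -202/(-32 + 11)² + 1/((3937 - 42198)*(-48719)) = -202/((-21)²) - 1/48719/(-38261) = -202/441 - 1/38261*(-1/48719) = -202*1/441 + 1/1864037659 = -202/441 + 1/1864037659 = -376535606677/822040607619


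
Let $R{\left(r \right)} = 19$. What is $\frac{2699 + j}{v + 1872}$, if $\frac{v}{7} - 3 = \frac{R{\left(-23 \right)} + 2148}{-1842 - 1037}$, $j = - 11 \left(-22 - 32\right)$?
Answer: $\frac{9480547}{5434778} \approx 1.7444$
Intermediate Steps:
$j = 594$ ($j = \left(-11\right) \left(-54\right) = 594$)
$v = \frac{45290}{2879}$ ($v = 21 + 7 \frac{19 + 2148}{-1842 - 1037} = 21 + 7 \frac{2167}{-2879} = 21 + 7 \cdot 2167 \left(- \frac{1}{2879}\right) = 21 + 7 \left(- \frac{2167}{2879}\right) = 21 - \frac{15169}{2879} = \frac{45290}{2879} \approx 15.731$)
$\frac{2699 + j}{v + 1872} = \frac{2699 + 594}{\frac{45290}{2879} + 1872} = \frac{3293}{\frac{5434778}{2879}} = 3293 \cdot \frac{2879}{5434778} = \frac{9480547}{5434778}$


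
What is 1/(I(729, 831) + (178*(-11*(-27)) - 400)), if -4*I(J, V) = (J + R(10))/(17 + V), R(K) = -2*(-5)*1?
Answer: 3392/177963933 ≈ 1.9060e-5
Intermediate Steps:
R(K) = 10 (R(K) = 10*1 = 10)
I(J, V) = -(10 + J)/(4*(17 + V)) (I(J, V) = -(J + 10)/(4*(17 + V)) = -(10 + J)/(4*(17 + V)))
1/(I(729, 831) + (178*(-11*(-27)) - 400)) = 1/((-10 - 1*729)/(4*(17 + 831)) + (178*(-11*(-27)) - 400)) = 1/((¼)*(-10 - 729)/848 + (178*297 - 400)) = 1/((¼)*(1/848)*(-739) + (52866 - 400)) = 1/(-739/3392 + 52466) = 1/(177963933/3392) = 3392/177963933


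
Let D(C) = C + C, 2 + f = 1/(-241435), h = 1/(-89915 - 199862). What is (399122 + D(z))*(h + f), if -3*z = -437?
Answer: -33532782635256896/41977385997 ≈ -7.9883e+5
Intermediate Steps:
z = 437/3 (z = -⅓*(-437) = 437/3 ≈ 145.67)
h = -1/289777 (h = 1/(-289777) = -1/289777 ≈ -3.4509e-6)
f = -482871/241435 (f = -2 + 1/(-241435) = -2 - 1/241435 = -482871/241435 ≈ -2.0000)
D(C) = 2*C
(399122 + D(z))*(h + f) = (399122 + 2*(437/3))*(-1/289777 - 482871/241435) = (399122 + 874/3)*(-139925151202/69962309995) = (1198240/3)*(-139925151202/69962309995) = -33532782635256896/41977385997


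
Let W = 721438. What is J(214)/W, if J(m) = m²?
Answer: 22898/360719 ≈ 0.063479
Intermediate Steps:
J(214)/W = 214²/721438 = 45796*(1/721438) = 22898/360719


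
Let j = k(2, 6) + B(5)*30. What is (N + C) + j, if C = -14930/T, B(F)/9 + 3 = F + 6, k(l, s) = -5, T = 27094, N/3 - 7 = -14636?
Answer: -565350869/13547 ≈ -41733.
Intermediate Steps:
N = -43887 (N = 21 + 3*(-14636) = 21 - 43908 = -43887)
B(F) = 27 + 9*F (B(F) = -27 + 9*(F + 6) = -27 + 9*(6 + F) = -27 + (54 + 9*F) = 27 + 9*F)
j = 2155 (j = -5 + (27 + 9*5)*30 = -5 + (27 + 45)*30 = -5 + 72*30 = -5 + 2160 = 2155)
C = -7465/13547 (C = -14930/27094 = -14930*1/27094 = -7465/13547 ≈ -0.55104)
(N + C) + j = (-43887 - 7465/13547) + 2155 = -594544654/13547 + 2155 = -565350869/13547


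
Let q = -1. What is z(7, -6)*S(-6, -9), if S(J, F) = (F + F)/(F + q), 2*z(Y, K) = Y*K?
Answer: -189/5 ≈ -37.800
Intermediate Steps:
z(Y, K) = K*Y/2 (z(Y, K) = (Y*K)/2 = (K*Y)/2 = K*Y/2)
S(J, F) = 2*F/(-1 + F) (S(J, F) = (F + F)/(F - 1) = (2*F)/(-1 + F) = 2*F/(-1 + F))
z(7, -6)*S(-6, -9) = ((½)*(-6)*7)*(2*(-9)/(-1 - 9)) = -42*(-9)/(-10) = -42*(-9)*(-1)/10 = -21*9/5 = -189/5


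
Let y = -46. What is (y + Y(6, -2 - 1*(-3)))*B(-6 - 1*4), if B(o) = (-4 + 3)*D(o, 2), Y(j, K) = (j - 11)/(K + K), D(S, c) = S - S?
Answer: 0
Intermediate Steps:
D(S, c) = 0
Y(j, K) = (-11 + j)/(2*K) (Y(j, K) = (-11 + j)/((2*K)) = (-11 + j)*(1/(2*K)) = (-11 + j)/(2*K))
B(o) = 0 (B(o) = (-4 + 3)*0 = -1*0 = 0)
(y + Y(6, -2 - 1*(-3)))*B(-6 - 1*4) = (-46 + (-11 + 6)/(2*(-2 - 1*(-3))))*0 = (-46 + (½)*(-5)/(-2 + 3))*0 = (-46 + (½)*(-5)/1)*0 = (-46 + (½)*1*(-5))*0 = (-46 - 5/2)*0 = -97/2*0 = 0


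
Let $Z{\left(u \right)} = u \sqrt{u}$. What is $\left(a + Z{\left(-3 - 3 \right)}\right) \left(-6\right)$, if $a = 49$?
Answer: $-294 + 36 i \sqrt{6} \approx -294.0 + 88.182 i$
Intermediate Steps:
$Z{\left(u \right)} = u^{\frac{3}{2}}$
$\left(a + Z{\left(-3 - 3 \right)}\right) \left(-6\right) = \left(49 + \left(-3 - 3\right)^{\frac{3}{2}}\right) \left(-6\right) = \left(49 + \left(-6\right)^{\frac{3}{2}}\right) \left(-6\right) = \left(49 - 6 i \sqrt{6}\right) \left(-6\right) = -294 + 36 i \sqrt{6}$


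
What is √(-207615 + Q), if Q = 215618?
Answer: √8003 ≈ 89.459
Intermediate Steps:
√(-207615 + Q) = √(-207615 + 215618) = √8003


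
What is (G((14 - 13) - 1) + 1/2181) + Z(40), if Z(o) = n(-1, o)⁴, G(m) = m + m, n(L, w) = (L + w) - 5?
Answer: 2914548817/2181 ≈ 1.3363e+6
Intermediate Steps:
n(L, w) = -5 + L + w
G(m) = 2*m
Z(o) = (-6 + o)⁴ (Z(o) = (-5 - 1 + o)⁴ = (-6 + o)⁴)
(G((14 - 13) - 1) + 1/2181) + Z(40) = (2*((14 - 13) - 1) + 1/2181) + (-6 + 40)⁴ = (2*(1 - 1) + 1/2181) + 34⁴ = (2*0 + 1/2181) + 1336336 = (0 + 1/2181) + 1336336 = 1/2181 + 1336336 = 2914548817/2181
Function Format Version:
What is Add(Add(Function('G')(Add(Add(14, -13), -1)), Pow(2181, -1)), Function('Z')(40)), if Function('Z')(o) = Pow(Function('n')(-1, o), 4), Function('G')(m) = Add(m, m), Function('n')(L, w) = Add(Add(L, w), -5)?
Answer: Rational(2914548817, 2181) ≈ 1.3363e+6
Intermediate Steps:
Function('n')(L, w) = Add(-5, L, w)
Function('G')(m) = Mul(2, m)
Function('Z')(o) = Pow(Add(-6, o), 4) (Function('Z')(o) = Pow(Add(-5, -1, o), 4) = Pow(Add(-6, o), 4))
Add(Add(Function('G')(Add(Add(14, -13), -1)), Pow(2181, -1)), Function('Z')(40)) = Add(Add(Mul(2, Add(Add(14, -13), -1)), Pow(2181, -1)), Pow(Add(-6, 40), 4)) = Add(Add(Mul(2, Add(1, -1)), Rational(1, 2181)), Pow(34, 4)) = Add(Add(Mul(2, 0), Rational(1, 2181)), 1336336) = Add(Add(0, Rational(1, 2181)), 1336336) = Add(Rational(1, 2181), 1336336) = Rational(2914548817, 2181)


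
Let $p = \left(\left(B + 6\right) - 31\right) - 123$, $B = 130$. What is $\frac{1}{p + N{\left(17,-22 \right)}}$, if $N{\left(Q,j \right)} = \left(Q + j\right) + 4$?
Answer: $- \frac{1}{19} \approx -0.052632$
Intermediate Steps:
$N{\left(Q,j \right)} = 4 + Q + j$
$p = -18$ ($p = \left(\left(130 + 6\right) - 31\right) - 123 = \left(136 - 31\right) - 123 = 105 - 123 = -18$)
$\frac{1}{p + N{\left(17,-22 \right)}} = \frac{1}{-18 + \left(4 + 17 - 22\right)} = \frac{1}{-18 - 1} = \frac{1}{-19} = - \frac{1}{19}$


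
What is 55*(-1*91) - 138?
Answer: -5143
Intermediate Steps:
55*(-1*91) - 138 = 55*(-91) - 138 = -5005 - 138 = -5143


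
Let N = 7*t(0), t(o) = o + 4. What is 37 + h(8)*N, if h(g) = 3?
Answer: 121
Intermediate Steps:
t(o) = 4 + o
N = 28 (N = 7*(4 + 0) = 7*4 = 28)
37 + h(8)*N = 37 + 3*28 = 37 + 84 = 121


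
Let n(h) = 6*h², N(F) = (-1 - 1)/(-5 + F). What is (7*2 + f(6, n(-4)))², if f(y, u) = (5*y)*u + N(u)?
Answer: 69354275904/8281 ≈ 8.3751e+6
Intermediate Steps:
N(F) = -2/(-5 + F)
f(y, u) = -2/(-5 + u) + 5*u*y (f(y, u) = (5*y)*u - 2/(-5 + u) = 5*u*y - 2/(-5 + u) = -2/(-5 + u) + 5*u*y)
(7*2 + f(6, n(-4)))² = (7*2 + (-2 + 5*(6*(-4)²)*6*(-5 + 6*(-4)²))/(-5 + 6*(-4)²))² = (14 + (-2 + 5*(6*16)*6*(-5 + 6*16))/(-5 + 6*16))² = (14 + (-2 + 5*96*6*(-5 + 96))/(-5 + 96))² = (14 + (-2 + 5*96*6*91)/91)² = (14 + (-2 + 262080)/91)² = (14 + (1/91)*262078)² = (14 + 262078/91)² = (263352/91)² = 69354275904/8281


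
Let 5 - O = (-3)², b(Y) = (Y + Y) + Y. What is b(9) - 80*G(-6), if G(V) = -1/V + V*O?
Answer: -5719/3 ≈ -1906.3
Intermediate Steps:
b(Y) = 3*Y (b(Y) = 2*Y + Y = 3*Y)
O = -4 (O = 5 - 1*(-3)² = 5 - 1*9 = 5 - 9 = -4)
G(V) = -1/V - 4*V (G(V) = -1/V + V*(-4) = -1/V - 4*V)
b(9) - 80*G(-6) = 3*9 - 80*(-1/(-6) - 4*(-6)) = 27 - 80*(-1*(-⅙) + 24) = 27 - 80*(⅙ + 24) = 27 - 80*145/6 = 27 - 5800/3 = -5719/3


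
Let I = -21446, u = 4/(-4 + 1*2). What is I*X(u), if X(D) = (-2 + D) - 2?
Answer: 128676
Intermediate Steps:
u = -2 (u = 4/(-4 + 2) = 4/(-2) = 4*(-½) = -2)
X(D) = -4 + D
I*X(u) = -21446*(-4 - 2) = -21446*(-6) = 128676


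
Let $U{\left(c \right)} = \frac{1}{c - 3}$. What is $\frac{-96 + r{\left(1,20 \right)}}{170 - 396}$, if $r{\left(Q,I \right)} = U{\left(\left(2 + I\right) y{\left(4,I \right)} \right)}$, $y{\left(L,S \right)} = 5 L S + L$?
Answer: $\frac{852959}{2008010} \approx 0.42478$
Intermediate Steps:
$y{\left(L,S \right)} = L + 5 L S$ ($y{\left(L,S \right)} = 5 L S + L = L + 5 L S$)
$U{\left(c \right)} = \frac{1}{-3 + c}$
$r{\left(Q,I \right)} = \frac{1}{-3 + \left(2 + I\right) \left(4 + 20 I\right)}$ ($r{\left(Q,I \right)} = \frac{1}{-3 + \left(2 + I\right) 4 \left(1 + 5 I\right)} = \frac{1}{-3 + \left(2 + I\right) \left(4 + 20 I\right)}$)
$\frac{-96 + r{\left(1,20 \right)}}{170 - 396} = \frac{-96 + \frac{1}{5 + 20 \cdot 20^{2} + 44 \cdot 20}}{170 - 396} = \frac{-96 + \frac{1}{5 + 20 \cdot 400 + 880}}{-226} = \left(-96 + \frac{1}{5 + 8000 + 880}\right) \left(- \frac{1}{226}\right) = \left(-96 + \frac{1}{8885}\right) \left(- \frac{1}{226}\right) = \left(- \frac{852959}{8885}\right) \left(- \frac{1}{226}\right) = \frac{852959}{2008010}$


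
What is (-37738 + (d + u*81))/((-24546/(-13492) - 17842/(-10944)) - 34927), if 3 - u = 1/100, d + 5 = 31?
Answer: 17289559536984/16114648136275 ≈ 1.0729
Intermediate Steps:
d = 26 (d = -5 + 31 = 26)
u = 299/100 (u = 3 - 1/100 = 299/100 ≈ 2.9900)
(-37738 + (d + u*81))/((-24546/(-13492) - 17842/(-10944)) - 34927) = (-37738 + (26 + (299/100)*81))/((-24546/(-13492) - 17842/(-10944)) - 34927) = (-37738 + (26 + 24219/100))/((-24546*(-1/13492) - 17842*(-1/10944)) - 34927) = (-37738 + 26819/100)/((12273/6746 + 8921/5472) - 34927) = -3746981/(100*(63669461/18457056 - 34927)) = -3746981/(100*(-644585925451/18457056)) = -3746981/100*(-18457056/644585925451) = 17289559536984/16114648136275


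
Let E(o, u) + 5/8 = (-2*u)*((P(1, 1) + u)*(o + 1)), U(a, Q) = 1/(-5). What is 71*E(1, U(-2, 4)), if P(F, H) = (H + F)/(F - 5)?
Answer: -16827/200 ≈ -84.135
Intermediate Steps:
P(F, H) = (F + H)/(-5 + F)
U(a, Q) = -⅕
E(o, u) = -5/8 - 2*u*(1 + o)*(-½ + u) (E(o, u) = -5/8 + (-2*u)*(((1 + 1)/(-5 + 1) + u)*(o + 1)) = -5/8 + (-2*u)*((2/(-4) + u)*(1 + o)) = -5/8 + (-2*u)*((-¼*2 + u)*(1 + o)) = -5/8 + (-2*u)*((-½ + u)*(1 + o)) = -5/8 + (-2*u)*((1 + o)*(-½ + u)) = -5/8 - 2*u*(1 + o)*(-½ + u))
71*E(1, U(-2, 4)) = 71*(-5/8 - ⅕ - 2*(-⅕)² + 1*(-⅕) - 2*1*(-⅕)²) = 71*(-5/8 - ⅕ - 2*1/25 - ⅕ - 2*1*1/25) = 71*(-5/8 - ⅕ - 2/25 - ⅕ - 2/25) = 71*(-237/200) = -16827/200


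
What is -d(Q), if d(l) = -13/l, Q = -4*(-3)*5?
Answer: 13/60 ≈ 0.21667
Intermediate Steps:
Q = 60 (Q = 12*5 = 60)
-d(Q) = -(-13)/60 = -1*(-13/60) = 13/60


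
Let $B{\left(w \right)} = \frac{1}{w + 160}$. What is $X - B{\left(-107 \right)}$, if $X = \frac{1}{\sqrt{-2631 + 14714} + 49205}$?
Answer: $- \frac{2418512077}{128319356926} - \frac{\sqrt{12083}}{2421119942} \approx -0.018848$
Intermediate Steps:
$B{\left(w \right)} = \frac{1}{160 + w}$
$X = \frac{1}{49205 + \sqrt{12083}}$ ($X = \frac{1}{\sqrt{12083} + 49205} = \frac{1}{49205 + \sqrt{12083}} \approx 2.0278 \cdot 10^{-5}$)
$X - B{\left(-107 \right)} = \left(\frac{49205}{2421119942} - \frac{\sqrt{12083}}{2421119942}\right) - \frac{1}{160 - 107} = \left(\frac{49205}{2421119942} - \frac{\sqrt{12083}}{2421119942}\right) - \frac{1}{53} = - \frac{2418512077}{128319356926} - \frac{\sqrt{12083}}{2421119942}$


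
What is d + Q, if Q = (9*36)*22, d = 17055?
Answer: 24183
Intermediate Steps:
Q = 7128 (Q = 324*22 = 7128)
d + Q = 17055 + 7128 = 24183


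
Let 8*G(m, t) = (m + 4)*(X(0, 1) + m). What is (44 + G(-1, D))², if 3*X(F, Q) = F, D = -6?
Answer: 121801/64 ≈ 1903.1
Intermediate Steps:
X(F, Q) = F/3
G(m, t) = m*(4 + m)/8 (G(m, t) = ((m + 4)*((⅓)*0 + m))/8 = ((4 + m)*(0 + m))/8 = ((4 + m)*m)/8 = (m*(4 + m))/8 = m*(4 + m)/8)
(44 + G(-1, D))² = (44 + (⅛)*(-1)*(4 - 1))² = (44 + (⅛)*(-1)*3)² = (44 - 3/8)² = (349/8)² = 121801/64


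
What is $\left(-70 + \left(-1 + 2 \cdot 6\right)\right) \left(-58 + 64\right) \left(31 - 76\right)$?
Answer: $15930$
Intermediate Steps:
$\left(-70 + \left(-1 + 2 \cdot 6\right)\right) \left(-58 + 64\right) \left(31 - 76\right) = \left(-70 + \left(-1 + 12\right)\right) 6 \left(-45\right) = \left(-70 + 11\right) \left(-270\right) = \left(-59\right) \left(-270\right) = 15930$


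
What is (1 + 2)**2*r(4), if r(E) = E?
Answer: 36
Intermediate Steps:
(1 + 2)**2*r(4) = (1 + 2)**2*4 = 3**2*4 = 9*4 = 36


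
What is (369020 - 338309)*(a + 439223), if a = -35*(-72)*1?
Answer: 13566369273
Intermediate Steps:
a = 2520 (a = 2520*1 = 2520)
(369020 - 338309)*(a + 439223) = (369020 - 338309)*(2520 + 439223) = 30711*441743 = 13566369273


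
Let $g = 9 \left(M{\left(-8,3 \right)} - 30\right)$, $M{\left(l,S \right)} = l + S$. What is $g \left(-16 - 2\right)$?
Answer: $5670$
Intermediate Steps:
$M{\left(l,S \right)} = S + l$
$g = -315$ ($g = 9 \left(\left(3 - 8\right) - 30\right) = 9 \left(-5 - 30\right) = 9 \left(-35\right) = -315$)
$g \left(-16 - 2\right) = - 315 \left(-16 - 2\right) = \left(-315\right) \left(-18\right) = 5670$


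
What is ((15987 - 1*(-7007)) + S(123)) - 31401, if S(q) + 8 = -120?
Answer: -8535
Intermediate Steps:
S(q) = -128 (S(q) = -8 - 120 = -128)
((15987 - 1*(-7007)) + S(123)) - 31401 = ((15987 - 1*(-7007)) - 128) - 31401 = ((15987 + 7007) - 128) - 31401 = (22994 - 128) - 31401 = 22866 - 31401 = -8535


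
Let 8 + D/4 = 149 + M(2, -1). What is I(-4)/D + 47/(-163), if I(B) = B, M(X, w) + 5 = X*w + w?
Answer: -6414/21679 ≈ -0.29586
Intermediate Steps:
M(X, w) = -5 + w + X*w (M(X, w) = -5 + (X*w + w) = -5 + (w + X*w) = -5 + w + X*w)
D = 532 (D = -32 + 4*(149 + (-5 - 1 + 2*(-1))) = -32 + 4*(149 + (-5 - 1 - 2)) = -32 + 4*(149 - 8) = -32 + 4*141 = -32 + 564 = 532)
I(-4)/D + 47/(-163) = -4/532 + 47/(-163) = -4*1/532 + 47*(-1/163) = -1/133 - 47/163 = -6414/21679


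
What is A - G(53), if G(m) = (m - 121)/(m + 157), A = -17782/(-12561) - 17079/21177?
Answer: 965124299/1034461155 ≈ 0.93297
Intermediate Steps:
A = 6001485/9852011 (A = -17782*(-1/12561) - 17079*1/21177 = 17782/12561 - 5693/7059 = 6001485/9852011 ≈ 0.60916)
G(m) = (-121 + m)/(157 + m)
A - G(53) = 6001485/9852011 - (-121 + 53)/(157 + 53) = 6001485/9852011 - (-68)/210 = 6001485/9852011 - 1*(-34/105) = 6001485/9852011 + 34/105 = 965124299/1034461155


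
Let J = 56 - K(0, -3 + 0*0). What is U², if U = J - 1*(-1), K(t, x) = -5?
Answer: 3844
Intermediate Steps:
J = 61 (J = 56 - 1*(-5) = 56 + 5 = 61)
U = 62 (U = 61 - 1*(-1) = 61 + 1 = 62)
U² = 62² = 3844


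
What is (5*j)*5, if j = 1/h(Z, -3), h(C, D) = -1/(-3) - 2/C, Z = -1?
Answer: 75/7 ≈ 10.714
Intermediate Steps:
h(C, D) = ⅓ - 2/C (h(C, D) = -1*(-⅓) - 2/C = ⅓ - 2/C)
j = 3/7 (j = 1/((⅓)*(-6 - 1)/(-1)) = 1/((⅓)*(-1)*(-7)) = 1/(7/3) = 3/7 ≈ 0.42857)
(5*j)*5 = (5*(3/7))*5 = (15/7)*5 = 75/7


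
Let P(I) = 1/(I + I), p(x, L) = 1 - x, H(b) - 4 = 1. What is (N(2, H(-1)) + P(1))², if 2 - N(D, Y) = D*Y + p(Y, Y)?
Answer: 49/4 ≈ 12.250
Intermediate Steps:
H(b) = 5 (H(b) = 4 + 1 = 5)
N(D, Y) = 1 + Y - D*Y (N(D, Y) = 2 - (D*Y + (1 - Y)) = 2 - (1 - Y + D*Y) = 2 + (-1 + Y - D*Y) = 1 + Y - D*Y)
P(I) = 1/(2*I)
(N(2, H(-1)) + P(1))² = ((1 + 5 - 1*2*5) + (½)/1)² = ((1 + 5 - 10) + (½)*1)² = (-4 + ½)² = (-7/2)² = 49/4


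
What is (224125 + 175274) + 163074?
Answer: 562473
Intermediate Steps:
(224125 + 175274) + 163074 = 399399 + 163074 = 562473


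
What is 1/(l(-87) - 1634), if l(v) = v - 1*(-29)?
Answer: -1/1692 ≈ -0.00059102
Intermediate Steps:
l(v) = 29 + v (l(v) = v + 29 = 29 + v)
1/(l(-87) - 1634) = 1/((29 - 87) - 1634) = 1/(-58 - 1634) = 1/(-1692) = -1/1692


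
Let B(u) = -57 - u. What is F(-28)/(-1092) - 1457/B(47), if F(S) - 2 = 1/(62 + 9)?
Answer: 2172101/155064 ≈ 14.008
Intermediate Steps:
F(S) = 143/71 (F(S) = 2 + 1/(62 + 9) = 2 + 1/71 = 143/71)
F(-28)/(-1092) - 1457/B(47) = (143/71)/(-1092) - 1457/(-57 - 1*47) = (143/71)*(-1/1092) - 1457/(-57 - 47) = -11/5964 - 1457/(-104) = -11/5964 - 1457*(-1/104) = -11/5964 + 1457/104 = 2172101/155064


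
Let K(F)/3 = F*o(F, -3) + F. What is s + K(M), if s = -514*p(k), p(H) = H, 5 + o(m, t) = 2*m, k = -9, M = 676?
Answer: 2738370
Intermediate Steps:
o(m, t) = -5 + 2*m
K(F) = 3*F + 3*F*(-5 + 2*F) (K(F) = 3*(F*(-5 + 2*F) + F) = 3*(F + F*(-5 + 2*F)) = 3*F + 3*F*(-5 + 2*F))
s = 4626 (s = -514*(-9) = 4626)
s + K(M) = 4626 + 6*676*(-2 + 676) = 4626 + 6*676*674 = 4626 + 2733744 = 2738370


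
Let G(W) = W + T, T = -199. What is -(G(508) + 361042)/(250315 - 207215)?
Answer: -361351/43100 ≈ -8.3840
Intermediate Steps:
G(W) = -199 + W (G(W) = W - 199 = -199 + W)
-(G(508) + 361042)/(250315 - 207215) = -((-199 + 508) + 361042)/(250315 - 207215) = -(309 + 361042)/43100 = -361351/43100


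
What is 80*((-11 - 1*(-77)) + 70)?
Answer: 10880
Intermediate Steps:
80*((-11 - 1*(-77)) + 70) = 80*((-11 + 77) + 70) = 80*(66 + 70) = 80*136 = 10880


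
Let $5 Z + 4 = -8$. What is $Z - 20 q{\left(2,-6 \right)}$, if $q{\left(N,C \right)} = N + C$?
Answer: $\frac{388}{5} \approx 77.6$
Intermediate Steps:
$q{\left(N,C \right)} = C + N$
$Z = - \frac{12}{5}$ ($Z = - \frac{4}{5} + \frac{1}{5} \left(-8\right) = - \frac{4}{5} - \frac{8}{5} = - \frac{12}{5} \approx -2.4$)
$Z - 20 q{\left(2,-6 \right)} = - \frac{12}{5} - 20 \left(-6 + 2\right) = - \frac{12}{5} - -80 = - \frac{12}{5} + 80 = \frac{388}{5}$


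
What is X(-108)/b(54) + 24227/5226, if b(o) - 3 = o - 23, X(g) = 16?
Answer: 453667/88842 ≈ 5.1064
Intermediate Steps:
b(o) = -20 + o (b(o) = 3 + (o - 23) = 3 + (-23 + o) = -20 + o)
X(-108)/b(54) + 24227/5226 = 16/(-20 + 54) + 24227/5226 = 16/34 + 24227*(1/5226) = 16*(1/34) + 24227/5226 = 8/17 + 24227/5226 = 453667/88842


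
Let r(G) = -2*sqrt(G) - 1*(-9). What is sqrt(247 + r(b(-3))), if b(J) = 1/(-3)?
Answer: sqrt(2304 - 6*I*sqrt(3))/3 ≈ 16.0 - 0.036084*I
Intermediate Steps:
b(J) = -1/3
r(G) = 9 - 2*sqrt(G) (r(G) = -2*sqrt(G) + 9 = 9 - 2*sqrt(G))
sqrt(247 + r(b(-3))) = sqrt(247 + (9 - 2*I*sqrt(3)/3)) = sqrt(256 - 2*I*sqrt(3)/3)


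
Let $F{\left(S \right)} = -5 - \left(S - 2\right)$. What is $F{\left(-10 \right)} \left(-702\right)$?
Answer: $-4914$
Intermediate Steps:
$F{\left(S \right)} = -3 - S$ ($F{\left(S \right)} = -5 - \left(-2 + S\right) = -3 - S$)
$F{\left(-10 \right)} \left(-702\right) = \left(-3 - -10\right) \left(-702\right) = \left(-3 + 10\right) \left(-702\right) = 7 \left(-702\right) = -4914$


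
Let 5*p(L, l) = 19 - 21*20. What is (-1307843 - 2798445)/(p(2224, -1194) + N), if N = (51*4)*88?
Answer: -20531440/89359 ≈ -229.76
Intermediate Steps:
p(L, l) = -401/5 (p(L, l) = (19 - 21*20)/5 = (19 - 420)/5 = (1/5)*(-401) = -401/5)
N = 17952 (N = 204*88 = 17952)
(-1307843 - 2798445)/(p(2224, -1194) + N) = (-1307843 - 2798445)/(-401/5 + 17952) = -4106288/89359/5 = -4106288*5/89359 = -20531440/89359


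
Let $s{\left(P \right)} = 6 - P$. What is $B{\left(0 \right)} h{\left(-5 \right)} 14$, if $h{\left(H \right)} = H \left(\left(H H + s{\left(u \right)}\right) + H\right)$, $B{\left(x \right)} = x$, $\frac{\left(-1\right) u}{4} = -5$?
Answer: $0$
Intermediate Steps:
$u = 20$ ($u = \left(-4\right) \left(-5\right) = 20$)
$h{\left(H \right)} = H \left(-14 + H + H^{2}\right)$ ($h{\left(H \right)} = H \left(\left(H H + \left(6 - 20\right)\right) + H\right) = H \left(\left(H^{2} + \left(6 - 20\right)\right) + H\right) = H \left(\left(H^{2} - 14\right) + H\right) = H \left(\left(-14 + H^{2}\right) + H\right) = H \left(-14 + H + H^{2}\right)$)
$B{\left(0 \right)} h{\left(-5 \right)} 14 = 0 \left(- 5 \left(-14 - 5 + \left(-5\right)^{2}\right)\right) 14 = 0 \left(- 5 \left(-14 - 5 + 25\right)\right) 14 = 0 \left(\left(-5\right) 6\right) 14 = 0 \left(-30\right) 14 = 0 \cdot 14 = 0$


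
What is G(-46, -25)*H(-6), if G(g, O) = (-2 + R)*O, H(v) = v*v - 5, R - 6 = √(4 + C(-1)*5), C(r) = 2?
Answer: -3100 - 775*√14 ≈ -5999.8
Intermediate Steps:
R = 6 + √14 (R = 6 + √(4 + 2*5) = 6 + √(4 + 10) = 6 + √14 ≈ 9.7417)
H(v) = -5 + v² (H(v) = v² - 5 = -5 + v²)
G(g, O) = O*(4 + √14) (G(g, O) = (-2 + (6 + √14))*O = (4 + √14)*O = O*(4 + √14))
G(-46, -25)*H(-6) = (-25*(4 + √14))*(-5 + (-6)²) = (-100 - 25*√14)*(-5 + 36) = (-100 - 25*√14)*31 = -3100 - 775*√14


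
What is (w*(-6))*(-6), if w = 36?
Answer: 1296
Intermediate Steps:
(w*(-6))*(-6) = (36*(-6))*(-6) = -216*(-6) = 1296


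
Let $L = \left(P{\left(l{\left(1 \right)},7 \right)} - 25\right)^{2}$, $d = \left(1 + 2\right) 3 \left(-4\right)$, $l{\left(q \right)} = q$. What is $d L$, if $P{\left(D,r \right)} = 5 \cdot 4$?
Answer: $-900$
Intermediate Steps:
$P{\left(D,r \right)} = 20$
$d = -36$ ($d = 3 \cdot 3 \left(-4\right) = 9 \left(-4\right) = -36$)
$L = 25$ ($L = \left(20 - 25\right)^{2} = \left(-5\right)^{2} = 25$)
$d L = \left(-36\right) 25 = -900$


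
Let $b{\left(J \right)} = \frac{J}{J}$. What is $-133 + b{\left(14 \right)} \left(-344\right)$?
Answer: $-477$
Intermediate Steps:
$b{\left(J \right)} = 1$
$-133 + b{\left(14 \right)} \left(-344\right) = -133 + 1 \left(-344\right) = -133 - 344 = -477$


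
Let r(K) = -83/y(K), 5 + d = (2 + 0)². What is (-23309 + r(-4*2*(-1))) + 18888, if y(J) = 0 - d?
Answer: -4504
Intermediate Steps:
d = -1 (d = -5 + (2 + 0)² = -5 + 2² = -5 + 4 = -1)
y(J) = 1 (y(J) = 0 - 1*(-1) = 0 + 1 = 1)
r(K) = -83 (r(K) = -83/1 = -83*1 = -83)
(-23309 + r(-4*2*(-1))) + 18888 = (-23309 - 83) + 18888 = -23392 + 18888 = -4504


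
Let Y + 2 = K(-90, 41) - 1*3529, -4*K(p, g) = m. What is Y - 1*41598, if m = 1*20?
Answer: -45134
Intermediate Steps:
m = 20
K(p, g) = -5 (K(p, g) = -1/4*20 = -5)
Y = -3536 (Y = -2 + (-5 - 1*3529) = -2 + (-5 - 3529) = -2 - 3534 = -3536)
Y - 1*41598 = -3536 - 1*41598 = -3536 - 41598 = -45134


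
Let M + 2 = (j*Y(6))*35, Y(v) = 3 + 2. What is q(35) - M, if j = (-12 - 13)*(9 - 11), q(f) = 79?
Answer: -8669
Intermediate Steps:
Y(v) = 5
j = 50 (j = -25*(-2) = 50)
M = 8748 (M = -2 + (50*5)*35 = -2 + 250*35 = -2 + 8750 = 8748)
q(35) - M = 79 - 1*8748 = 79 - 8748 = -8669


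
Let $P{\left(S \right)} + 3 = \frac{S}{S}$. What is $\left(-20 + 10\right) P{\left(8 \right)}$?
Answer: $20$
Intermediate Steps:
$P{\left(S \right)} = -2$ ($P{\left(S \right)} = -3 + \frac{S}{S} = -3 + 1 = -2$)
$\left(-20 + 10\right) P{\left(8 \right)} = \left(-20 + 10\right) \left(-2\right) = \left(-10\right) \left(-2\right) = 20$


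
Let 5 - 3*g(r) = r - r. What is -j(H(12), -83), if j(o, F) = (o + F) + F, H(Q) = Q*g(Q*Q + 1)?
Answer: 146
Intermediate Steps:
g(r) = 5/3 (g(r) = 5/3 - (r - r)/3 = 5/3 - 1/3*0 = 5/3 + 0 = 5/3)
H(Q) = 5*Q/3 (H(Q) = Q*(5/3) = 5*Q/3)
j(o, F) = o + 2*F (j(o, F) = (F + o) + F = o + 2*F)
-j(H(12), -83) = -((5/3)*12 + 2*(-83)) = -(20 - 166) = -1*(-146) = 146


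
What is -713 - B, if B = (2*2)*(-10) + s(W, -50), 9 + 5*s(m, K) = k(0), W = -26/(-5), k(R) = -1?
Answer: -671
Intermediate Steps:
W = 26/5 (W = -26*(-1/5) = 26/5 ≈ 5.2000)
s(m, K) = -2 (s(m, K) = -9/5 + (1/5)*(-1) = -9/5 - 1/5 = -2)
B = -42 (B = (2*2)*(-10) - 2 = 4*(-10) - 2 = -40 - 2 = -42)
-713 - B = -713 - 1*(-42) = -713 + 42 = -671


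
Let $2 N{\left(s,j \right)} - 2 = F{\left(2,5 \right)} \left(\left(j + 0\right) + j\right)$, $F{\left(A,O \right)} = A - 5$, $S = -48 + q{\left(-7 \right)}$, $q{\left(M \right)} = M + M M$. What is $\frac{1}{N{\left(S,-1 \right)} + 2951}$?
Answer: $\frac{1}{2955} \approx 0.00033841$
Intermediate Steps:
$q{\left(M \right)} = M + M^{2}$
$S = -6$ ($S = -48 - 7 \left(1 - 7\right) = -48 - -42 = -48 + 42 = -6$)
$F{\left(A,O \right)} = -5 + A$
$N{\left(s,j \right)} = 1 - 3 j$ ($N{\left(s,j \right)} = 1 + \frac{\left(-5 + 2\right) \left(\left(j + 0\right) + j\right)}{2} = 1 + \frac{\left(-3\right) \left(j + j\right)}{2} = 1 + \frac{\left(-3\right) 2 j}{2} = 1 + \frac{\left(-6\right) j}{2} = 1 - 3 j$)
$\frac{1}{N{\left(S,-1 \right)} + 2951} = \frac{1}{\left(1 - -3\right) + 2951} = \frac{1}{\left(1 + 3\right) + 2951} = \frac{1}{4 + 2951} = \frac{1}{2955}$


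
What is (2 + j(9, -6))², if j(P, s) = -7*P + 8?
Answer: 2809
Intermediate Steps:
j(P, s) = 8 - 7*P
(2 + j(9, -6))² = (2 + (8 - 7*9))² = (2 + (8 - 63))² = (2 - 55)² = (-53)² = 2809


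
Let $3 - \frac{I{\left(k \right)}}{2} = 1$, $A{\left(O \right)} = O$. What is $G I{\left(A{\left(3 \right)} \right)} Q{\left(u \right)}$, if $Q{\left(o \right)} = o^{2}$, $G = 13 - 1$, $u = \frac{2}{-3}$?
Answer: $\frac{64}{3} \approx 21.333$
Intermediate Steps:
$u = - \frac{2}{3}$ ($u = 2 \left(- \frac{1}{3}\right) = - \frac{2}{3} \approx -0.66667$)
$I{\left(k \right)} = 4$ ($I{\left(k \right)} = 6 - 2 = 4$)
$G = 12$ ($G = 13 - 1 = 12$)
$G I{\left(A{\left(3 \right)} \right)} Q{\left(u \right)} = 12 \cdot 4 \left(- \frac{2}{3}\right)^{2} = 48 \cdot \frac{4}{9} = \frac{64}{3}$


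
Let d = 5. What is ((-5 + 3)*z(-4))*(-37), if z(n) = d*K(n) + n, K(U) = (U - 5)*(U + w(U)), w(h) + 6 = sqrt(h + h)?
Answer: 33004 - 6660*I*sqrt(2) ≈ 33004.0 - 9418.7*I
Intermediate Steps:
w(h) = -6 + sqrt(2)*sqrt(h) (w(h) = -6 + sqrt(h + h) = -6 + sqrt(2*h) = -6 + sqrt(2)*sqrt(h))
K(U) = (-5 + U)*(-6 + U + sqrt(2)*sqrt(U)) (K(U) = (U - 5)*(U + (-6 + sqrt(2)*sqrt(U))) = (-5 + U)*(-6 + U + sqrt(2)*sqrt(U)))
z(n) = 150 - 54*n + 5*n**2 - 25*sqrt(2)*sqrt(n) + 5*sqrt(2)*n**(3/2) (z(n) = 5*(30 + n**2 - 11*n + sqrt(2)*n**(3/2) - 5*sqrt(2)*sqrt(n)) + n = (150 - 55*n + 5*n**2 - 25*sqrt(2)*sqrt(n) + 5*sqrt(2)*n**(3/2)) + n = 150 - 54*n + 5*n**2 - 25*sqrt(2)*sqrt(n) + 5*sqrt(2)*n**(3/2))
((-5 + 3)*z(-4))*(-37) = ((-5 + 3)*(150 - 54*(-4) + 5*(-4)**2 - 25*sqrt(2)*sqrt(-4) + 5*sqrt(2)*(-4)**(3/2)))*(-37) = -2*(150 + 216 + 5*16 - 25*sqrt(2)*2*I + 5*sqrt(2)*(-8*I))*(-37) = -2*(150 + 216 + 80 - 50*I*sqrt(2) - 40*I*sqrt(2))*(-37) = -2*(446 - 90*I*sqrt(2))*(-37) = (-892 + 180*I*sqrt(2))*(-37) = 33004 - 6660*I*sqrt(2)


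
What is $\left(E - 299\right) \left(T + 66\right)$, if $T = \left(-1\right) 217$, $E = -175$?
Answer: $71574$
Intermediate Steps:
$T = -217$
$\left(E - 299\right) \left(T + 66\right) = \left(-175 - 299\right) \left(-217 + 66\right) = \left(-474\right) \left(-151\right) = 71574$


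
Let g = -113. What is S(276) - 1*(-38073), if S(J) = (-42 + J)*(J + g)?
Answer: 76215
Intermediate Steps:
S(J) = (-113 + J)*(-42 + J) (S(J) = (-42 + J)*(J - 113) = (-42 + J)*(-113 + J) = (-113 + J)*(-42 + J))
S(276) - 1*(-38073) = (4746 + 276**2 - 155*276) - 1*(-38073) = (4746 + 76176 - 42780) + 38073 = 38142 + 38073 = 76215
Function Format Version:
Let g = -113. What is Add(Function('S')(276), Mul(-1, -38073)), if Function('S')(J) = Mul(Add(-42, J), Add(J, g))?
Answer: 76215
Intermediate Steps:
Function('S')(J) = Mul(Add(-113, J), Add(-42, J)) (Function('S')(J) = Mul(Add(-42, J), Add(J, -113)) = Mul(Add(-42, J), Add(-113, J)) = Mul(Add(-113, J), Add(-42, J)))
Add(Function('S')(276), Mul(-1, -38073)) = Add(Add(4746, Pow(276, 2), Mul(-155, 276)), Mul(-1, -38073)) = Add(Add(4746, 76176, -42780), 38073) = Add(38142, 38073) = 76215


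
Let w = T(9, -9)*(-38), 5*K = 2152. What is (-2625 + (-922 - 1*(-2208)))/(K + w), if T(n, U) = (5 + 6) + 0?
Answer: -6695/62 ≈ -107.98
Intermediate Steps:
K = 2152/5 (K = (1/5)*2152 = 2152/5 ≈ 430.40)
T(n, U) = 11 (T(n, U) = 11 + 0 = 11)
w = -418 (w = 11*(-38) = -418)
(-2625 + (-922 - 1*(-2208)))/(K + w) = (-2625 + (-922 - 1*(-2208)))/(2152/5 - 418) = (-2625 + (-922 + 2208))/(62/5) = (-2625 + 1286)*(5/62) = -1339*5/62 = -6695/62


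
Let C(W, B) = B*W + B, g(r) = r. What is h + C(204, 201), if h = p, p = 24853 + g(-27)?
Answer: 66031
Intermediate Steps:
C(W, B) = B + B*W
p = 24826 (p = 24853 - 27 = 24826)
h = 24826
h + C(204, 201) = 24826 + 201*(1 + 204) = 24826 + 201*205 = 24826 + 41205 = 66031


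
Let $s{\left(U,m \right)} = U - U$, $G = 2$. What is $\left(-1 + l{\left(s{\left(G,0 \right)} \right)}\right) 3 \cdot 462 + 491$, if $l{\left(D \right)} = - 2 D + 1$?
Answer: $491$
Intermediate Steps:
$s{\left(U,m \right)} = 0$
$l{\left(D \right)} = 1 - 2 D$
$\left(-1 + l{\left(s{\left(G,0 \right)} \right)}\right) 3 \cdot 462 + 491 = \left(-1 + \left(1 - 0\right)\right) 3 \cdot 462 + 491 = \left(-1 + \left(1 + 0\right)\right) 3 \cdot 462 + 491 = \left(-1 + 1\right) 3 \cdot 462 + 491 = 0 \cdot 3 \cdot 462 + 491 = 0 \cdot 462 + 491 = 0 + 491 = 491$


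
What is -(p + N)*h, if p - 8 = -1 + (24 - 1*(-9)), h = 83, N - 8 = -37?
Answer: -913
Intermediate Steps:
N = -29 (N = 8 - 37 = -29)
p = 40 (p = 8 + (-1 + (24 - 1*(-9))) = 8 + (-1 + (24 + 9)) = 8 + (-1 + 33) = 8 + 32 = 40)
-(p + N)*h = -(40 - 29)*83 = -11*83 = -1*913 = -913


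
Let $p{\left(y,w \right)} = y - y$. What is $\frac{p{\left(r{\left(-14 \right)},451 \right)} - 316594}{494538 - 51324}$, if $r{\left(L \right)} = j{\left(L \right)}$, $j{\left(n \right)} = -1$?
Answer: $- \frac{158297}{221607} \approx -0.71431$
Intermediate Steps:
$r{\left(L \right)} = -1$
$p{\left(y,w \right)} = 0$
$\frac{p{\left(r{\left(-14 \right)},451 \right)} - 316594}{494538 - 51324} = \frac{0 - 316594}{494538 - 51324} = - \frac{316594}{443214} = \left(-316594\right) \frac{1}{443214} = - \frac{158297}{221607}$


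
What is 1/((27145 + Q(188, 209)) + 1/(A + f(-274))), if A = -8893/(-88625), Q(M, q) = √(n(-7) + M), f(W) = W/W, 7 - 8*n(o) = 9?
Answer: 129075543263865/3503872033871809697 - 2377440081*√751/3503872033871809697 ≈ 3.6819e-5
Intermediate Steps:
n(o) = -¼ (n(o) = 7/8 - ⅛*9 = 7/8 - 9/8 = -¼)
f(W) = 1
Q(M, q) = √(-¼ + M)
A = 8893/88625 (A = -8893*(-1/88625) = 8893/88625 ≈ 0.10034)
1/((27145 + Q(188, 209)) + 1/(A + f(-274))) = 1/((27145 + √(-1 + 4*188)/2) + 1/(8893/88625 + 1)) = 1/((27145 + √(-1 + 752)/2) + 1/(97518/88625)) = 1/((27145 + √751/2) + 88625/97518) = 1/(2647214735/97518 + √751/2)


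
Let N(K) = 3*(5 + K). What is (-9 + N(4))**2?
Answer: 324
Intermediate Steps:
N(K) = 15 + 3*K
(-9 + N(4))**2 = (-9 + (15 + 3*4))**2 = (-9 + (15 + 12))**2 = (-9 + 27)**2 = 18**2 = 324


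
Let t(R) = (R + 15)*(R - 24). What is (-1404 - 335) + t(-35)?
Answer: -559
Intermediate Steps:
t(R) = (-24 + R)*(15 + R) (t(R) = (15 + R)*(-24 + R) = (-24 + R)*(15 + R))
(-1404 - 335) + t(-35) = (-1404 - 335) + (-360 + (-35)**2 - 9*(-35)) = -1739 + (-360 + 1225 + 315) = -1739 + 1180 = -559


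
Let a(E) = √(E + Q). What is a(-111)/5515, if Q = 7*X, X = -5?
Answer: I*√146/5515 ≈ 0.0021909*I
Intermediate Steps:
Q = -35 (Q = 7*(-5) = -35)
a(E) = √(-35 + E) (a(E) = √(E - 35) = √(-35 + E))
a(-111)/5515 = √(-35 - 111)/5515 = √(-146)*(1/5515) = (I*√146)*(1/5515) = I*√146/5515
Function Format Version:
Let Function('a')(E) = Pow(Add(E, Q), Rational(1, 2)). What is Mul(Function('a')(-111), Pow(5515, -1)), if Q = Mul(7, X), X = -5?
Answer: Mul(Rational(1, 5515), I, Pow(146, Rational(1, 2))) ≈ Mul(0.0021909, I)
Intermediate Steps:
Q = -35 (Q = Mul(7, -5) = -35)
Function('a')(E) = Pow(Add(-35, E), Rational(1, 2)) (Function('a')(E) = Pow(Add(E, -35), Rational(1, 2)) = Pow(Add(-35, E), Rational(1, 2)))
Mul(Function('a')(-111), Pow(5515, -1)) = Mul(Pow(Add(-35, -111), Rational(1, 2)), Pow(5515, -1)) = Mul(Pow(-146, Rational(1, 2)), Rational(1, 5515)) = Mul(Mul(I, Pow(146, Rational(1, 2))), Rational(1, 5515)) = Mul(Rational(1, 5515), I, Pow(146, Rational(1, 2)))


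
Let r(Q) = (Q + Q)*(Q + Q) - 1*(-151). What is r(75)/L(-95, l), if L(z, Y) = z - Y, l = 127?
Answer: -22651/222 ≈ -102.03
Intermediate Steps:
r(Q) = 151 + 4*Q**2 (r(Q) = (2*Q)*(2*Q) + 151 = 4*Q**2 + 151 = 151 + 4*Q**2)
r(75)/L(-95, l) = (151 + 4*75**2)/(-95 - 1*127) = (151 + 4*5625)/(-95 - 127) = (151 + 22500)/(-222) = 22651*(-1/222) = -22651/222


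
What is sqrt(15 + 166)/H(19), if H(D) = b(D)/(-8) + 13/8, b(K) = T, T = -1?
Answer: 4*sqrt(181)/7 ≈ 7.6878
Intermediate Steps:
b(K) = -1
H(D) = 7/4 (H(D) = -1/(-8) + 13/8 = -1*(-1/8) + 13*(1/8) = 1/8 + 13/8 = 7/4)
sqrt(15 + 166)/H(19) = sqrt(15 + 166)/(7/4) = sqrt(181)*(4/7) = 4*sqrt(181)/7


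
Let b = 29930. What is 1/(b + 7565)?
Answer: 1/37495 ≈ 2.6670e-5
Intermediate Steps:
1/(b + 7565) = 1/(29930 + 7565) = 1/37495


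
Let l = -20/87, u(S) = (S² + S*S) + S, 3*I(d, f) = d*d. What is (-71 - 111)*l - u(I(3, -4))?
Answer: 1813/87 ≈ 20.839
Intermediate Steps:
I(d, f) = d²/3 (I(d, f) = (d*d)/3 = d²/3)
u(S) = S + 2*S² (u(S) = (S² + S²) + S = 2*S² + S = S + 2*S²)
l = -20/87 (l = -20*1/87 = -20/87 ≈ -0.22989)
(-71 - 111)*l - u(I(3, -4)) = (-71 - 111)*(-20/87) - (⅓)*3²*(1 + 2*((⅓)*3²)) = -182*(-20/87) - (⅓)*9*(1 + 2*((⅓)*9)) = 3640/87 - 3*(1 + 2*3) = 3640/87 - 3*(1 + 6) = 3640/87 - 3*7 = 3640/87 - 1*21 = 3640/87 - 21 = 1813/87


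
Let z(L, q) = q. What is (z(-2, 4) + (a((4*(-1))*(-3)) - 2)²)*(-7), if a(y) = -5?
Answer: -371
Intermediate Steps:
(z(-2, 4) + (a((4*(-1))*(-3)) - 2)²)*(-7) = (4 + (-5 - 2)²)*(-7) = (4 + (-7)²)*(-7) = (4 + 49)*(-7) = 53*(-7) = -371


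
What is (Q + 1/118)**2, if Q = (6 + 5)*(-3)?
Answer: 15155449/13924 ≈ 1088.4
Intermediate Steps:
Q = -33 (Q = 11*(-3) = -33)
(Q + 1/118)**2 = (-33 + 1/118)**2 = (-3893/118)**2 = 15155449/13924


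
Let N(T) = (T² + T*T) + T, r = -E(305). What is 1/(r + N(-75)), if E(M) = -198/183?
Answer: 61/681741 ≈ 8.9477e-5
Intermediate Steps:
E(M) = -66/61 (E(M) = -198*1/183 = -66/61)
r = 66/61 (r = -1*(-66/61) = 66/61 ≈ 1.0820)
N(T) = T + 2*T² (N(T) = (T² + T²) + T = 2*T² + T = T + 2*T²)
1/(r + N(-75)) = 1/(66/61 - 75*(1 + 2*(-75))) = 1/(66/61 - 75*(1 - 150)) = 1/(66/61 - 75*(-149)) = 1/(66/61 + 11175) = 1/(681741/61) = 61/681741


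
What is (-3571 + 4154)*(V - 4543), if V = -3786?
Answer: -4855807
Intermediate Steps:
(-3571 + 4154)*(V - 4543) = (-3571 + 4154)*(-3786 - 4543) = 583*(-8329) = -4855807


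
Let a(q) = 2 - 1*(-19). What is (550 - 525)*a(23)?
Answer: 525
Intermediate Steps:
a(q) = 21 (a(q) = 2 + 19 = 21)
(550 - 525)*a(23) = (550 - 525)*21 = 25*21 = 525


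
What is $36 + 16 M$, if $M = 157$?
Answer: $2548$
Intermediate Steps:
$36 + 16 M = 36 + 16 \cdot 157 = 36 + 2512 = 2548$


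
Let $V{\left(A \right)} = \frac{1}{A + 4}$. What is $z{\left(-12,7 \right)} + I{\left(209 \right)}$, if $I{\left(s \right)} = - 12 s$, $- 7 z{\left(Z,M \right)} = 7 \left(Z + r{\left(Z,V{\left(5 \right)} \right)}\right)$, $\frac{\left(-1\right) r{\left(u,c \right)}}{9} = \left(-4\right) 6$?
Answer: $-2712$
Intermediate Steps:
$V{\left(A \right)} = \frac{1}{4 + A}$
$r{\left(u,c \right)} = 216$ ($r{\left(u,c \right)} = - 9 \left(\left(-4\right) 6\right) = \left(-9\right) \left(-24\right) = 216$)
$z{\left(Z,M \right)} = -216 - Z$ ($z{\left(Z,M \right)} = - \frac{7 \left(Z + 216\right)}{7} = - \frac{7 \left(216 + Z\right)}{7} = - \frac{1512 + 7 Z}{7} = -216 - Z$)
$z{\left(-12,7 \right)} + I{\left(209 \right)} = \left(-216 - -12\right) - 2508 = \left(-216 + 12\right) - 2508 = -204 - 2508 = -2712$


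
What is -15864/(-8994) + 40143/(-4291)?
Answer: -48828953/6432209 ≈ -7.5913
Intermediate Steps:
-15864/(-8994) + 40143/(-4291) = -15864*(-1/8994) + 40143*(-1/4291) = 2644/1499 - 40143/4291 = -48828953/6432209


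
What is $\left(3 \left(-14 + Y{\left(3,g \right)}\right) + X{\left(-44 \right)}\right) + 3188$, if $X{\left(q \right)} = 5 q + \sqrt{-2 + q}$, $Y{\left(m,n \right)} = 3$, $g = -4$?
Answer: $2935 + i \sqrt{46} \approx 2935.0 + 6.7823 i$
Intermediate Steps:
$X{\left(q \right)} = \sqrt{-2 + q} + 5 q$
$\left(3 \left(-14 + Y{\left(3,g \right)}\right) + X{\left(-44 \right)}\right) + 3188 = \left(3 \left(-14 + 3\right) + \left(\sqrt{-2 - 44} + 5 \left(-44\right)\right)\right) + 3188 = \left(3 \left(-11\right) - \left(220 - \sqrt{-46}\right)\right) + 3188 = \left(-33 - \left(220 - i \sqrt{46}\right)\right) + 3188 = \left(-253 + i \sqrt{46}\right) + 3188 = 2935 + i \sqrt{46}$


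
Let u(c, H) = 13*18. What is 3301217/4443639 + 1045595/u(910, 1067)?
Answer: 1549006401661/346603842 ≈ 4469.1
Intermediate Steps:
u(c, H) = 234
3301217/4443639 + 1045595/u(910, 1067) = 3301217/4443639 + 1045595/234 = 1549006401661/346603842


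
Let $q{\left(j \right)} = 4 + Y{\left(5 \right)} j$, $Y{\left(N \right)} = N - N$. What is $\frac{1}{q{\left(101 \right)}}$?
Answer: $\frac{1}{4} \approx 0.25$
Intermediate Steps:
$Y{\left(N \right)} = 0$
$q{\left(j \right)} = 4$ ($q{\left(j \right)} = 4 + 0 j = 4 + 0 = 4$)
$\frac{1}{q{\left(101 \right)}} = \frac{1}{4}$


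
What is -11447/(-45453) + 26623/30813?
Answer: 520937210/466847763 ≈ 1.1159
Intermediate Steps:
-11447/(-45453) + 26623/30813 = -11447*(-1/45453) + 26623*(1/30813) = 11447/45453 + 26623/30813 = 520937210/466847763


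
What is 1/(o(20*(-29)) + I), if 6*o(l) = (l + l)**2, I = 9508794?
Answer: 3/29199182 ≈ 1.0274e-7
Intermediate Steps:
o(l) = 2*l**2/3 (o(l) = (l + l)**2/6 = (2*l)**2/6 = (4*l**2)/6 = 2*l**2/3)
1/(o(20*(-29)) + I) = 1/(2*(20*(-29))**2/3 + 9508794) = 1/((2/3)*(-580)**2 + 9508794) = 1/((2/3)*336400 + 9508794) = 1/(672800/3 + 9508794) = 1/(29199182/3) = 3/29199182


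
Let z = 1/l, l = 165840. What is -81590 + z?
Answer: -13530885599/165840 ≈ -81590.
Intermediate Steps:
z = 1/165840 ≈ 6.0299e-6
-81590 + z = -81590 + 1/165840 = -13530885599/165840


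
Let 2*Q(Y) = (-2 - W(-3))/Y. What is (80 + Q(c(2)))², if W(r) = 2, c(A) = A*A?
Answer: 25281/4 ≈ 6320.3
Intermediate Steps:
c(A) = A²
Q(Y) = -2/Y (Q(Y) = ((-2 - 1*2)/Y)/2 = ((-2 - 2)/Y)/2 = (-4/Y)/2 = -2/Y)
(80 + Q(c(2)))² = (80 - 2/(2²))² = (80 - 2/4)² = (80 - 2*¼)² = (80 - ½)² = (159/2)² = 25281/4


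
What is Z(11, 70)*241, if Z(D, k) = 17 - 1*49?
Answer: -7712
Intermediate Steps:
Z(D, k) = -32 (Z(D, k) = 17 - 49 = -32)
Z(11, 70)*241 = -32*241 = -7712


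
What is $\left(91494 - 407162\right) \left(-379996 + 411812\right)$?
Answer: $-10043293088$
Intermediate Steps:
$\left(91494 - 407162\right) \left(-379996 + 411812\right) = \left(-315668\right) 31816 = -10043293088$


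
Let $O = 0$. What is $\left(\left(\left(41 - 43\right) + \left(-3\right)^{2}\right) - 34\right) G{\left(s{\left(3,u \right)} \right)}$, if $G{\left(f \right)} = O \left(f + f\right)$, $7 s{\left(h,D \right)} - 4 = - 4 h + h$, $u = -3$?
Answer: $0$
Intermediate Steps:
$s{\left(h,D \right)} = \frac{4}{7} - \frac{3 h}{7}$ ($s{\left(h,D \right)} = \frac{4}{7} + \frac{- 4 h + h}{7} = \frac{4}{7} + \frac{\left(-3\right) h}{7} = \frac{4}{7} - \frac{3 h}{7}$)
$G{\left(f \right)} = 0$ ($G{\left(f \right)} = 0 \left(f + f\right) = 0 \cdot 2 f = 0$)
$\left(\left(\left(41 - 43\right) + \left(-3\right)^{2}\right) - 34\right) G{\left(s{\left(3,u \right)} \right)} = \left(\left(\left(41 - 43\right) + \left(-3\right)^{2}\right) - 34\right) 0 = \left(\left(-2 + 9\right) - 34\right) 0 = \left(7 - 34\right) 0 = \left(-27\right) 0 = 0$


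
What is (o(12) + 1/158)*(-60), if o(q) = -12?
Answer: 56850/79 ≈ 719.62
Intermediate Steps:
(o(12) + 1/158)*(-60) = (-12 + 1/158)*(-60) = -1895/158*(-60) = 56850/79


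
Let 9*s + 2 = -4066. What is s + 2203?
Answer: 1751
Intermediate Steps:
s = -452 (s = -2/9 + (⅑)*(-4066) = -2/9 - 4066/9 = -452)
s + 2203 = -452 + 2203 = 1751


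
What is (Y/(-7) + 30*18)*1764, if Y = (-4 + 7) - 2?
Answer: 952308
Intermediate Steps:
Y = 1 (Y = 3 - 2 = 1)
(Y/(-7) + 30*18)*1764 = (1/(-7) + 30*18)*1764 = (1*(-⅐) + 540)*1764 = (-⅐ + 540)*1764 = (3779/7)*1764 = 952308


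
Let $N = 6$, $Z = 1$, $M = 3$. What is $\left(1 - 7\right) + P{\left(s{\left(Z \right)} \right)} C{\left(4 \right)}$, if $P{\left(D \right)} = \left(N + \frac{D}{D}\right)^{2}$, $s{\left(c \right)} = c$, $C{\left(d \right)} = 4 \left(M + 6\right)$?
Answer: $1758$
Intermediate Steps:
$C{\left(d \right)} = 36$ ($C{\left(d \right)} = 4 \left(3 + 6\right) = 4 \cdot 9 = 36$)
$P{\left(D \right)} = 49$ ($P{\left(D \right)} = \left(6 + \frac{D}{D}\right)^{2} = \left(6 + 1\right)^{2} = 7^{2} = 49$)
$\left(1 - 7\right) + P{\left(s{\left(Z \right)} \right)} C{\left(4 \right)} = \left(1 - 7\right) + 49 \cdot 36 = \left(1 - 7\right) + 1764 = -6 + 1764 = 1758$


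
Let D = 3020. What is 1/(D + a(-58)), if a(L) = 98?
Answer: 1/3118 ≈ 0.00032072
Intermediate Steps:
1/(D + a(-58)) = 1/(3020 + 98) = 1/3118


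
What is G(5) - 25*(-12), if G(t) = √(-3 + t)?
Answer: 300 + √2 ≈ 301.41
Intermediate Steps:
G(5) - 25*(-12) = √(-3 + 5) - 25*(-12) = √2 + 300 = 300 + √2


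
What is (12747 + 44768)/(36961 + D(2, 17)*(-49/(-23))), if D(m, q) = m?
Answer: 1322845/850201 ≈ 1.5559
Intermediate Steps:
(12747 + 44768)/(36961 + D(2, 17)*(-49/(-23))) = (12747 + 44768)/(36961 + 2*(-49/(-23))) = 57515/(36961 + 2*(-49*(-1/23))) = 57515/(36961 + 2*(49/23)) = 57515/(36961 + 98/23) = 57515/(850201/23) = 57515*(23/850201) = 1322845/850201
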